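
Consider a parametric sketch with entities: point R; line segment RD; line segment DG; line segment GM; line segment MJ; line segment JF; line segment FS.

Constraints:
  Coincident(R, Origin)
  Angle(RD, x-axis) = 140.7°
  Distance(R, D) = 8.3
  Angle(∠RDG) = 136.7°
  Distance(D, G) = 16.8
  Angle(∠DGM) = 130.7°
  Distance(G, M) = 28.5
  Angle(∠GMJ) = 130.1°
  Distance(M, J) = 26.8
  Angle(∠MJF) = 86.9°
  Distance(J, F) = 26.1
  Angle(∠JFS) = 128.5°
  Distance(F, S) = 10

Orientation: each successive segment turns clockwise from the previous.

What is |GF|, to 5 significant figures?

43.953

∠GMJ = 130.1° gives MJ at -1.8000° from the x-axis; with |MJ| = 26.8, J = (37.233, 42.288). ∠MJF = 86.9° gives JF at -94.900° from the x-axis; with |JF| = 26.1, F = (35.004, 16.284). Then |GF| = |F − G| = 43.953.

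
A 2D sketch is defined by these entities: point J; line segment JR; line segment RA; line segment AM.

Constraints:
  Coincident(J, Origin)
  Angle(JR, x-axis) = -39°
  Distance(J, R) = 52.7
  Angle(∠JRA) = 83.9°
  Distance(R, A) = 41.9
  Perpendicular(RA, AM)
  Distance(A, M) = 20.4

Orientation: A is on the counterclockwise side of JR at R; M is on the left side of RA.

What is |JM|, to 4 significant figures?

48.39

J is at the origin; JR runs at -39.0° with length 52.7, so R = 52.7·(cos -39.0°, sin -39.0°) = (40.96, -33.17). ∠JRA = 83.9°, so RA runs at -39.0° + (180° − 83.9°) = 57.10° from the x-axis; with |RA| = 41.9, A = R + 41.9·(cos 57.10°, sin 57.10°) = (63.71, 2.015). The perpendicularity gives AM at right angles to RA; with |AM| = 20.4 on the left of RA, M = A + 20.4·(-0.8396, 0.5432) = (46.59, 13.10). Then |JM| = |M − J| = 48.39.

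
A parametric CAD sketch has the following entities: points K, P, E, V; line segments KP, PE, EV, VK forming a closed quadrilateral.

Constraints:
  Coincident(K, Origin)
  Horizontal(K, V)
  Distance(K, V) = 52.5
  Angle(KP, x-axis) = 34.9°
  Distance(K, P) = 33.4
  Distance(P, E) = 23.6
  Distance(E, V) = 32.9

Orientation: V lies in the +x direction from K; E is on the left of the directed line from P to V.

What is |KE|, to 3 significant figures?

57.0

K is at the origin; KV is horizontal with |KV| = 52.5 and V in +x, so V = (52.5, 0). KP runs at 34.9° with |KP| = 33.4, so P = (27.4, 19.1). E is determined by |PE| = 23.6 and |EV| = 32.9 together: it lies at the intersection of circle(P, 23.6) and circle(V, 32.9). With |PV| = 31.6, the foot of the radical line on PV is 7.45 from P and the perpendicular offset is √(23.6² − 7.45²) = 22.4. Taking the left-of-PV solution: E = (46.9, 32.4).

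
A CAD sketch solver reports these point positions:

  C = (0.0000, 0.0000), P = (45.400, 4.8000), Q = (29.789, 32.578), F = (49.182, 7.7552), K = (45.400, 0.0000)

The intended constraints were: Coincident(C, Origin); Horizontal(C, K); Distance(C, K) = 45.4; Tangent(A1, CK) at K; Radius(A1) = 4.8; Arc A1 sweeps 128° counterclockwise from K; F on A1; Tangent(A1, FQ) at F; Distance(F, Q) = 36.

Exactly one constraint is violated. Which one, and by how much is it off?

Distance(F, Q) = 36 — off by 4.50.

C = (0.00, 0.00) ✓; C.y = 0.00, K.y = 0.00 ✓; |CK| = 45.40 ✓; ∠(PK, KC) = 90.00° ✓; |PK| = 4.800 ✓; bearing(P→F) − bearing(P→K) = 128.0° ✓; |PF| = 4.800 ✓; ∠(PF, FQ) = 90.00° ✓; |FQ| = 31.50 ✗.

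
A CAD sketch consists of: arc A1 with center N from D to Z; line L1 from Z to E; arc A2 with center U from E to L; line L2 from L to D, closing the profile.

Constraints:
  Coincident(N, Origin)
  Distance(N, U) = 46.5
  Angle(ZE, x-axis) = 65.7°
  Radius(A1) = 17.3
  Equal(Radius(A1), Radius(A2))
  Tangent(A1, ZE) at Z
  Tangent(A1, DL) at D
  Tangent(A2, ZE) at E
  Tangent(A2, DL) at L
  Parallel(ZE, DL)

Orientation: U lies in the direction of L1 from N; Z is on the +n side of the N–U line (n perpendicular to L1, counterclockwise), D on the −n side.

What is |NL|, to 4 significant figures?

49.61

Tangency of A1 to both parallel lines with radius 17.3 puts Z and D at N ± 17.3·n: Z = (-15.77, 7.119), D = (15.77, -7.119). Equal radii place E and L the same way about U: E = U + 17.3·n = (3.368, 49.50), L = U − 17.3·n = (34.90, 35.26). Then |NL| = |L − N| = 49.61.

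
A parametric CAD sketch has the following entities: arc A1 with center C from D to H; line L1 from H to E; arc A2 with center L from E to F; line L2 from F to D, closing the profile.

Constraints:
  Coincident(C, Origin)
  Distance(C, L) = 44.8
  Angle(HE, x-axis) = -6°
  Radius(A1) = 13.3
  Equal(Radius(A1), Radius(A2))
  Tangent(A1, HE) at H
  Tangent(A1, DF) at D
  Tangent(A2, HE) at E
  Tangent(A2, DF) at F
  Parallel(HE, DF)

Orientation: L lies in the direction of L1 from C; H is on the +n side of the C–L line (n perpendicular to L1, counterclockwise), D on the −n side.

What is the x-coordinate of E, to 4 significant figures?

45.94

Tangency of A1 to both parallel lines with radius 13.3 puts H and D at C ± 13.3·n: H = (1.390, 13.23), D = (-1.390, -13.23). Equal radii place E and F the same way about L: E = L + 13.3·n = (45.94, 8.544), F = L − 13.3·n = (43.16, -17.91). So E.x = 45.94.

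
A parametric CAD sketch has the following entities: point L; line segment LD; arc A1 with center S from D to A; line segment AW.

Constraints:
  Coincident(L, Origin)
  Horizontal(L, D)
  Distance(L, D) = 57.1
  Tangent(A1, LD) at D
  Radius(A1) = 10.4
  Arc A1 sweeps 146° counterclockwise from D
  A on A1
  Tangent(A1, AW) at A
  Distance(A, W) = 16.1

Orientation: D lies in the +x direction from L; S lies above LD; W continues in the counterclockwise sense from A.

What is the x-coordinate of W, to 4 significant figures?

49.57

On A1, D sits at bearing -90° from S; a 146° counterclockwise sweep puts A at bearing 56°, so A = S + 10.4·(cos 56°, sin 56°) = (62.92, 19.02). Since A1 is tangent to AW there, SA ⟂ AW, so AW runs along (−sin 56°, cos 56°); with |AW| = 16.1, W = (49.57, 28.02). So W.x = 49.57.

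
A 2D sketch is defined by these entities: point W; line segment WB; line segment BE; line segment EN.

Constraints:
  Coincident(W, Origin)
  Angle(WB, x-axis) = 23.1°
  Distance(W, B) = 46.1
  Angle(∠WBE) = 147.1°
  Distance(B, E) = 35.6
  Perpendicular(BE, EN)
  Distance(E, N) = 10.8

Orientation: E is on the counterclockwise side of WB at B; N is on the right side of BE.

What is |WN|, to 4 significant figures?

82.50

W is at the origin; WB runs at 23.1° with length 46.1, so B = 46.1·(cos 23.1°, sin 23.1°) = (42.40, 18.09). ∠WBE = 147.1°, so BE runs at 23.1° + (180° − 147.1°) = 56.00° from the x-axis; with |BE| = 35.6, E = B + 35.6·(cos 56.00°, sin 56.00°) = (62.31, 47.60). BE is perpendicular to EN; with |EN| = 10.8 on the right of BE, N = E + 10.8·(0.8290, -0.5592) = (71.26, 41.56). Then |WN| = |N − W| = 82.50.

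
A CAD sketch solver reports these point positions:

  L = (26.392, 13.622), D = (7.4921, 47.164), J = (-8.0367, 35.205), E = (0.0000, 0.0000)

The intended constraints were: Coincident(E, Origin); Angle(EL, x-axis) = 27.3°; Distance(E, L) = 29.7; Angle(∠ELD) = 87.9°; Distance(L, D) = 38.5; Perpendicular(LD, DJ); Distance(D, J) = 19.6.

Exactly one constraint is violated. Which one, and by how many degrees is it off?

Perpendicular(LD, DJ) — off by 8.20°.

E = (0.00, 0.00) ✓; EL at 27.30° ✓; |EL| = 29.70 ✓; ∠ELD = 87.90° ✓; |LD| = 38.50 ✓; ∠(LD, DJ) = 98.20° ✗; |DJ| = 19.60 ✓.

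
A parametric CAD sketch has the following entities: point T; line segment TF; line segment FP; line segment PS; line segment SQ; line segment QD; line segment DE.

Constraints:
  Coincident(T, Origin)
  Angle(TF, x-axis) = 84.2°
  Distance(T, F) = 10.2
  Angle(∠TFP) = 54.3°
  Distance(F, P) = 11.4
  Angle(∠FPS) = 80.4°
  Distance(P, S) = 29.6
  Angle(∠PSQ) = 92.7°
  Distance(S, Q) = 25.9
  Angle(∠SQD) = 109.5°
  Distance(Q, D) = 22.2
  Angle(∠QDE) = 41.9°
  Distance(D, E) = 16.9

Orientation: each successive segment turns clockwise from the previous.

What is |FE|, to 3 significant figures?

17.6

T is at the origin; TF runs at 84.2° with length 10.2, so F = (1.03, 10.1). ∠TFP = 54.3° gives FP at -41.5° from the x-axis; with |FP| = 11.4, P = (9.57, 2.59). ∠FPS = 80.4° gives PS at -141° from the x-axis; with |PS| = 29.6, S = (-13.5, -16.0). ∠PSQ = 92.7° gives SQ at 132° from the x-axis; with |SQ| = 25.9, Q = (-30.7, 3.37). ∠SQD = 109.5° gives QD at 61.1° from the x-axis; with |QD| = 22.2, D = (-19.9, 22.8). ∠QDE = 41.9° gives DE at -77.0° from the x-axis; with |DE| = 16.9, E = (-16.1, 6.34). Then |FE| = |E − F| = 17.6.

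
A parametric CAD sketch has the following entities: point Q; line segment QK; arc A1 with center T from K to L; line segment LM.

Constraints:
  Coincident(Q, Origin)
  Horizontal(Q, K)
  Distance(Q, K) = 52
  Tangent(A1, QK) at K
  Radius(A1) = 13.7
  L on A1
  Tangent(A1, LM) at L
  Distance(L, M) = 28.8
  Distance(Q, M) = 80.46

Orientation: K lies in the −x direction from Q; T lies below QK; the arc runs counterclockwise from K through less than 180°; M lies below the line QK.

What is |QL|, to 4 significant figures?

66.60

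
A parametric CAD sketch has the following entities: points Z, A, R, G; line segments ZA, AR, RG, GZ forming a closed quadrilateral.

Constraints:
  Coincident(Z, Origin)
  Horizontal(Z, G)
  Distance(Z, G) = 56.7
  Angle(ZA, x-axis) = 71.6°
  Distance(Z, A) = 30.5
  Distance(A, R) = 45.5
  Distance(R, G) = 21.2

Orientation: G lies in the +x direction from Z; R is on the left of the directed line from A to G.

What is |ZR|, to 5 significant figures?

58.381

Checks: |AR| = 45.50 ✓; |RG| = 21.20 ✓.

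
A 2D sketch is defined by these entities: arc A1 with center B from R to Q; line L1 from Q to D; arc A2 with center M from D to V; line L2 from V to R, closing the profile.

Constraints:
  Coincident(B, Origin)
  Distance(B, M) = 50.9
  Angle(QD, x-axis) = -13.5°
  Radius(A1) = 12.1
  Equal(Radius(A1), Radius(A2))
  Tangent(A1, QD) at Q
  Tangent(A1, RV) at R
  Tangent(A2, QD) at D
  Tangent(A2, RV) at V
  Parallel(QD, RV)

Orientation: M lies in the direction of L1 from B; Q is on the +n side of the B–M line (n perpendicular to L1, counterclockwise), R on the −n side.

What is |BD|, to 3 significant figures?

52.3

Tangency of A1 to both parallel lines with radius 12.1 puts Q and R at B ± 12.1·n: Q = (2.82, 11.8), R = (-2.82, -11.8). Equal radii place D and V the same way about M: D = M + 12.1·n = (52.3, -0.117), V = M − 12.1·n = (46.7, -23.6). Then |BD| = |D − B| = 52.3.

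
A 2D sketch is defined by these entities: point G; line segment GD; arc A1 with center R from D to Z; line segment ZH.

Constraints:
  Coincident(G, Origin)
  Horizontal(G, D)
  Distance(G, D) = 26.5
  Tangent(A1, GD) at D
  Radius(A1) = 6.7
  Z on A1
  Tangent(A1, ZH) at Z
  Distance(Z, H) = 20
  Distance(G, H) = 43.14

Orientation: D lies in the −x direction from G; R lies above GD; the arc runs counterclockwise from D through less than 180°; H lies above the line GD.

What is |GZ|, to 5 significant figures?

24.014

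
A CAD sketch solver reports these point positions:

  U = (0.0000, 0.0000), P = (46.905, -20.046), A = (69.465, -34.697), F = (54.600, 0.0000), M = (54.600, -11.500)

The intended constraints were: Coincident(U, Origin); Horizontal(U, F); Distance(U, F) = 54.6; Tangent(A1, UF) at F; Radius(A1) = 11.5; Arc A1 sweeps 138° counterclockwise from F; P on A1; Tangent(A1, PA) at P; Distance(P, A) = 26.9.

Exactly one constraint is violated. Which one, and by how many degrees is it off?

Tangent(A1, PA) at P — off by 9.00°.

U = (0.00, 0.00) ✓; U.y = 0.00, F.y = 0.00 ✓; |UF| = 54.60 ✓; ∠(MF, FU) = 90.00° ✓; |MF| = 11.50 ✓; bearing(M→P) − bearing(M→F) = 138.0° ✓; |MP| = 11.50 ✓; ∠(MP, PA) = 81.00° ✗; |PA| = 26.90 ✓.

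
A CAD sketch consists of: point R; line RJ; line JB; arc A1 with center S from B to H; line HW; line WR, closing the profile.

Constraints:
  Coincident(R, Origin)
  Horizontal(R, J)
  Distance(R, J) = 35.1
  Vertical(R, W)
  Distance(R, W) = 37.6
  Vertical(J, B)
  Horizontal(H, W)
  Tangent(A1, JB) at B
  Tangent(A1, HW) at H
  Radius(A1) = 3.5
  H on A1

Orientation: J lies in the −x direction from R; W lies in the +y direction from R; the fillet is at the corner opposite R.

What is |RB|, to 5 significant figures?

48.937

R is at the origin; R and J share the same y with |RJ| = 35.1 and J on the −x side, so J = (-35.100, 0.0000). R and W share the same x with |RW| = 37.6 and W on the +y side, so W = (0.0000, 37.600). The virtual corner opposite R is at (-35.100, 37.600). The tangent condition forces SB to be normal to JB and tangency of A1 to HW means the radius SH is perpendicular to HW, with radius 3.5, so the center S sits 3.5 in from both sides at S = (-31.600, 34.100). That places the tangent points at B = (-35.100, 34.100) on JB and H = (-31.600, 37.600) on HW. Then |RB| = |B − R| = 48.937.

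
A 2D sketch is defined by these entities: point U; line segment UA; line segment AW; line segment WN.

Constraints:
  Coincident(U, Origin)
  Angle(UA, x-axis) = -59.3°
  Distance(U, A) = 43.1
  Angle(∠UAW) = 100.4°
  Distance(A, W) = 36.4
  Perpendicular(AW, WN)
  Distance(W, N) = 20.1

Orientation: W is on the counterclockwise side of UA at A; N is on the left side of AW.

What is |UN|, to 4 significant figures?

49.49

∠UAW = 100.4°, so AW runs at -59.3° + (180° − 100.4°) = 20.30° from the x-axis; with |AW| = 36.4, W = A + 36.4·(cos 20.30°, sin 20.30°) = (56.14, -24.43). AW is perpendicular to WN; with |WN| = 20.1 on the left of AW, N = W + 20.1·(-0.3469, 0.9379) = (49.17, -5.580). Then |UN| = |N − U| = 49.49.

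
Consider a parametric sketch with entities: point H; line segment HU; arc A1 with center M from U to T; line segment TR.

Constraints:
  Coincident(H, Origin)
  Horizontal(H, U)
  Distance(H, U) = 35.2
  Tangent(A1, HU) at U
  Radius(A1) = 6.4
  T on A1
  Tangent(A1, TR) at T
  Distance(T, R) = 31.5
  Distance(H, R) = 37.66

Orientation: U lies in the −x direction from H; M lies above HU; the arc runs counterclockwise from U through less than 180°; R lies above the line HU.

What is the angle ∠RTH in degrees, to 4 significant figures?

76.13°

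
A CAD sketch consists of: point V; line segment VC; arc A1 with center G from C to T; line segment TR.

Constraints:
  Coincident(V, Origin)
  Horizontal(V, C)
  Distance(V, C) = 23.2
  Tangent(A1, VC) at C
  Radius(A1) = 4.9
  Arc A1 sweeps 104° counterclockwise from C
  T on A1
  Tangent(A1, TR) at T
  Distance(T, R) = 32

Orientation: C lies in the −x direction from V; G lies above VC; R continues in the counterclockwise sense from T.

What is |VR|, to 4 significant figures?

45.44

On A1, C sits at bearing -90° from G; a 104° counterclockwise sweep puts T at bearing 14°, so T = G + 4.9·(cos 14°, sin 14°) = (-18.45, 6.085). A1 meets TR tangentially, so GT is at right angles to TR, so TR runs along (−sin 14°, cos 14°); with |TR| = 32.0, R = (-26.19, 37.13). Then |VR| = |R − V| = 45.44.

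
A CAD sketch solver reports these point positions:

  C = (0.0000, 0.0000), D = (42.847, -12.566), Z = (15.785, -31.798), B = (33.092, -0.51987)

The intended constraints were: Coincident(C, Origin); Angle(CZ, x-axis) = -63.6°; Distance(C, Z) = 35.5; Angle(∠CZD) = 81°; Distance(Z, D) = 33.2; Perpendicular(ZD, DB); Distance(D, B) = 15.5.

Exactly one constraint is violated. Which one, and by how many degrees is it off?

Perpendicular(ZD, DB) — off by 3.60°.

C = (0.00, 0.00) ✓; CZ at -63.60° ✓; |CZ| = 35.50 ✓; ∠CZD = 81.00° ✓; |ZD| = 33.20 ✓; ∠(ZD, DB) = 93.60° ✗; |DB| = 15.50 ✓.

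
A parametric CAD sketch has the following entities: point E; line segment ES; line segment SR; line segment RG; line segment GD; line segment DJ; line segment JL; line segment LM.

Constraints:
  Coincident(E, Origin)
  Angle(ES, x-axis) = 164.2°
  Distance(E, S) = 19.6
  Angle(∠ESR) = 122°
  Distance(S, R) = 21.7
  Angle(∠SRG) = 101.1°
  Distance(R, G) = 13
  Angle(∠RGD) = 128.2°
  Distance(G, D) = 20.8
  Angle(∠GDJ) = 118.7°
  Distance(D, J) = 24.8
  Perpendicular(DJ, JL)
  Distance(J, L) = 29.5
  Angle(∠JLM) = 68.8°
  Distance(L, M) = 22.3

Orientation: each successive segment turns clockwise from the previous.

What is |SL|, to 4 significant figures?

9.280

E is at the origin; ES runs at 164.2° with length 19.6, so S = (-18.86, 5.337). ∠ESR = 122.0° gives SR at 106.2° from the x-axis; with |SR| = 21.7, R = (-24.91, 26.18). ∠SRG = 101.1° gives RG at 27.30° from the x-axis; with |RG| = 13.0, G = (-13.36, 32.14). ∠RGD = 128.2° gives GD at -24.50° from the x-axis; with |GD| = 20.8, D = (5.566, 23.51). ∠GDJ = 118.7° gives DJ at -85.80° from the x-axis; with |DJ| = 24.8, J = (7.382, -1.222). DJ ⟂ JL, so JL runs at -175.8°; with |JL| = 29.5, L = (-22.04, -3.382). Then |SL| = |L − S| = 9.280.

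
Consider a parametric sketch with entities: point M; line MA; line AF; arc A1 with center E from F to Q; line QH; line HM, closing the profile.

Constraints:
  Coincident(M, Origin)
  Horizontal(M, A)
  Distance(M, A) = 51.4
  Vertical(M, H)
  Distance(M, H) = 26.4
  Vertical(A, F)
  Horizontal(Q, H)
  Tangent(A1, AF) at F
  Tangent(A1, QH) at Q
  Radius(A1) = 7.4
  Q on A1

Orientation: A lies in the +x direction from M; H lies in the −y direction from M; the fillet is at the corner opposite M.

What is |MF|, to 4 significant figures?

54.80

M is at the origin; M and A share the same y with |MA| = 51.4 and A on the +x side, so A = (51.40, 0.000). MH is vertical with |MH| = 26.4 and H on the −y side, so H = (0.000, -26.40). The virtual corner opposite M is at (51.40, -26.40). Tangency of A1 to AF means the radius EF is perpendicular to AF and A1 meets QH tangentially, so EQ is at right angles to QH, with radius 7.4, so the center E sits 7.4 in from both sides at E = (44.00, -19.00). That places the tangent points at F = (51.40, -19.00) on AF and Q = (44.00, -26.40) on QH. Then |MF| = |F − M| = 54.80.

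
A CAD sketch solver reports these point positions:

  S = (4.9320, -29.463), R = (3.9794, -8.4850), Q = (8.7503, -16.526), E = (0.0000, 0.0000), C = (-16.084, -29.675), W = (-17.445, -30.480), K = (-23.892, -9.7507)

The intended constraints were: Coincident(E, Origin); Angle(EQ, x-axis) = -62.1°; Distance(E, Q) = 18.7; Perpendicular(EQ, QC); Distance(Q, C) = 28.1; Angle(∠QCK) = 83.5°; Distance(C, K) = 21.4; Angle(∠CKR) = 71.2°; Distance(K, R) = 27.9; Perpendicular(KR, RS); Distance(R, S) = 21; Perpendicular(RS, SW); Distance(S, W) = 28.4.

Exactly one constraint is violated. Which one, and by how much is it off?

Distance(S, W) = 28.4 — off by 6.00.

E = (0.00, 0.00) ✓; EQ at -62.10° ✓; |EQ| = 18.70 ✓; ∠(EQ, QC) = 90.00° ✓; |QC| = 28.10 ✓; ∠QCK = 83.50° ✓; |CK| = 21.40 ✓; ∠CKR = 71.20° ✓; |KR| = 27.90 ✓; ∠(KR, RS) = 90.00° ✓; |RS| = 21.00 ✓; ∠(RS, SW) = 90.00° ✓; |SW| = 22.40 ✗.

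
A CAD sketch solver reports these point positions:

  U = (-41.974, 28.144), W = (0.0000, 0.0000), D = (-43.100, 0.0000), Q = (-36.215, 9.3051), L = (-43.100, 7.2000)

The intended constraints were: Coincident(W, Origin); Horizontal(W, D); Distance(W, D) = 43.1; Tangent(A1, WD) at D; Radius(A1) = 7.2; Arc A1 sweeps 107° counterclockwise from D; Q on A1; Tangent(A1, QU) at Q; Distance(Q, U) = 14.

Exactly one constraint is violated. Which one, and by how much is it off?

Distance(Q, U) = 14 — off by 5.70.

W = (0.00, 0.00) ✓; W.y = 0.00, D.y = 0.00 ✓; |WD| = 43.10 ✓; ∠(LD, DW) = 90.00° ✓; |LD| = 7.200 ✓; bearing(L→Q) − bearing(L→D) = 107.0° ✓; |LQ| = 7.200 ✓; ∠(LQ, QU) = 90.00° ✓; |QU| = 19.70 ✗.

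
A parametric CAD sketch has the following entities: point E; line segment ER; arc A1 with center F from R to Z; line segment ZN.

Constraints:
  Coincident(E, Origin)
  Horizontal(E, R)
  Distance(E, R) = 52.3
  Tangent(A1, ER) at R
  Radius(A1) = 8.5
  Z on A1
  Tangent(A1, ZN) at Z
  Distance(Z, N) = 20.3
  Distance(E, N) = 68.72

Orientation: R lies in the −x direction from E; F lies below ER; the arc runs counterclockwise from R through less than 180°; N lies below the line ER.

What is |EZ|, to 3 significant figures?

61.2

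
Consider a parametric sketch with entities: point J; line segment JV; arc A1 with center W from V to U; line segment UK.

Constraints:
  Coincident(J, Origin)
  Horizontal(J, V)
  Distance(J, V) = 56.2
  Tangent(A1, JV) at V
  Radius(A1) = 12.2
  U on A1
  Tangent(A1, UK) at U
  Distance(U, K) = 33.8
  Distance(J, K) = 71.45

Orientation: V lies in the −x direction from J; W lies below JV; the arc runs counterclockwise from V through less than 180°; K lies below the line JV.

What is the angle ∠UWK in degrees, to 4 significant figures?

70.15°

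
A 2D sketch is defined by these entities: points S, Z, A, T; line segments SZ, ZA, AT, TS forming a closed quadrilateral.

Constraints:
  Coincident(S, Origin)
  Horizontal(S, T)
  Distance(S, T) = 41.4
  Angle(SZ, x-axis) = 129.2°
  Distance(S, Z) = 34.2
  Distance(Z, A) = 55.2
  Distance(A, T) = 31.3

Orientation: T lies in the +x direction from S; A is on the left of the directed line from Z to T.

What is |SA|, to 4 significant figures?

45.12

Checks: SZ at 129.2° ✓; |ZA| = 55.20 ✓; |AT| = 31.30 ✓.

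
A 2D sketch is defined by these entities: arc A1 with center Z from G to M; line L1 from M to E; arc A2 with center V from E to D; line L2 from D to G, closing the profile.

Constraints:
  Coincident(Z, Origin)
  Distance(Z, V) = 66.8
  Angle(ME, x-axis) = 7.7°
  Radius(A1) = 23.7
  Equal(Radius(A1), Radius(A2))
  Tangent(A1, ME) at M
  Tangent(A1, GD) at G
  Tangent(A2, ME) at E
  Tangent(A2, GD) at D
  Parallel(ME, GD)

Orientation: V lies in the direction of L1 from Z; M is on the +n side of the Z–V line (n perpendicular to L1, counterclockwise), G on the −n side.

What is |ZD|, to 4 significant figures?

70.88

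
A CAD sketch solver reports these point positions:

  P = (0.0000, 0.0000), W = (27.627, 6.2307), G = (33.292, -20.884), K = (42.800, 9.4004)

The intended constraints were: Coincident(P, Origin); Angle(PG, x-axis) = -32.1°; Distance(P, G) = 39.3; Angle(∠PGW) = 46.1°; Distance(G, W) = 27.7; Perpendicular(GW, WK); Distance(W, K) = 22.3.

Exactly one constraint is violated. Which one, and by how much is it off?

Distance(W, K) = 22.3 — off by 6.80.

P = (0.00, 0.00) ✓; PG at -32.10° ✓; |PG| = 39.30 ✓; ∠PGW = 46.10° ✓; |GW| = 27.70 ✓; ∠(GW, WK) = 90.00° ✓; |WK| = 15.50 ✗.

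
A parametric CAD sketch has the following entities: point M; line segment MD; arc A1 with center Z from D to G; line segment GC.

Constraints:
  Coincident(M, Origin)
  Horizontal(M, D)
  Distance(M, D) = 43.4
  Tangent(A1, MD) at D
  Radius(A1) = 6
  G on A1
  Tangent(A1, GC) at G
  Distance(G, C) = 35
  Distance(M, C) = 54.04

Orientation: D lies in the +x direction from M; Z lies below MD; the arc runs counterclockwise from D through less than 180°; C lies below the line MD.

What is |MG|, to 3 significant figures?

37.8

Checks: M = (0.00, 0.00) ✓; |ZG| = 6.000 ✓; ∠(ZG, GC) = 90.00° ✓; |GC| = 35.00 ✓; |MC| = 54.04 ✓.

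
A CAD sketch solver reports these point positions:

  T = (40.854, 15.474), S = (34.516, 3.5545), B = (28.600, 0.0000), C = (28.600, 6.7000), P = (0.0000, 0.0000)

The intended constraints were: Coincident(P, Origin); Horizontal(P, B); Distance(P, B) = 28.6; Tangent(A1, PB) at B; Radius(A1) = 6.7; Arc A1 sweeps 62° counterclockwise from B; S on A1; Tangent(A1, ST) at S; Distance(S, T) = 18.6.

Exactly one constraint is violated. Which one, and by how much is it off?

Distance(S, T) = 18.6 — off by 5.10.

P = (0.00, 0.00) ✓; P.y = 0.00, B.y = 0.00 ✓; |PB| = 28.60 ✓; ∠(CB, BP) = 90.00° ✓; |CB| = 6.700 ✓; bearing(C→S) − bearing(C→B) = 62.00° ✓; |CS| = 6.700 ✓; ∠(CS, ST) = 90.00° ✓; |ST| = 13.50 ✗.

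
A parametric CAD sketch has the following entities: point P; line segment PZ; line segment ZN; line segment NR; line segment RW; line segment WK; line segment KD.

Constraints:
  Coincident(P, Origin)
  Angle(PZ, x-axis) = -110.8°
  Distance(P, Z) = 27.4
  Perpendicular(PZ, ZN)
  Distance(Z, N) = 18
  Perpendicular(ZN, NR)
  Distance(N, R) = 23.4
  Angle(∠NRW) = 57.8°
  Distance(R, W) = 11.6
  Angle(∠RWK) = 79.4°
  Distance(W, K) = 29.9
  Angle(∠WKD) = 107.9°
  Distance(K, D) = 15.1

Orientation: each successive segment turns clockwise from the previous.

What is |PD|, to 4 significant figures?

49.44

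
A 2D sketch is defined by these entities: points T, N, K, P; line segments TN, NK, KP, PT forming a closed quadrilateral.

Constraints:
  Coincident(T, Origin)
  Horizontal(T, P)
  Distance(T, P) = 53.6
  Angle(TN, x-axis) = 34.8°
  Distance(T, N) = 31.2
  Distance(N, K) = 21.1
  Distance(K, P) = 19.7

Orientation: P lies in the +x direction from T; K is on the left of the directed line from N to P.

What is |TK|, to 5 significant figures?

50.224

T is at the origin; T and P share the same y with |TP| = 53.6 and P in +x, so P = (53.6, 0). TN runs at 34.8° with |TN| = 31.2, so N = (25.620, 17.806). K is determined by |NK| = 21.1 and |KP| = 19.7 together: it lies at the intersection of circle(N, 21.1) and circle(P, 19.7). With |NP| = 33.166, the foot of the radical line on NP is 17.444 from N and the perpendicular offset is √(21.1² − 17.444²) = 11.871. Taking the left-of-NP solution: K = (46.710, 18.456).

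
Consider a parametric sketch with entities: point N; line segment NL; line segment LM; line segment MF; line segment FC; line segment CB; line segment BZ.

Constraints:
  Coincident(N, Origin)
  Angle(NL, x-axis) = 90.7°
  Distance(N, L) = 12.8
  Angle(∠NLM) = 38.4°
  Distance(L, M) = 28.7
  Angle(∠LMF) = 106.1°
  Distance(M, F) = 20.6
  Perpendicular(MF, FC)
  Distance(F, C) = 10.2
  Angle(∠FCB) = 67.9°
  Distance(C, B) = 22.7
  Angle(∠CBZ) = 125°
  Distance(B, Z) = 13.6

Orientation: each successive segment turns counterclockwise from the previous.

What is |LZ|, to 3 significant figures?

39.4

∠FCB = 67.9° gives CB at 148° from the x-axis; with |CB| = 22.7, B = (-16.6, -8.58). ∠CBZ = 125.0° gives BZ at -157° from the x-axis; with |BZ| = 13.6, Z = (-29.1, -14.0). Then |LZ| = |Z − L| = 39.4.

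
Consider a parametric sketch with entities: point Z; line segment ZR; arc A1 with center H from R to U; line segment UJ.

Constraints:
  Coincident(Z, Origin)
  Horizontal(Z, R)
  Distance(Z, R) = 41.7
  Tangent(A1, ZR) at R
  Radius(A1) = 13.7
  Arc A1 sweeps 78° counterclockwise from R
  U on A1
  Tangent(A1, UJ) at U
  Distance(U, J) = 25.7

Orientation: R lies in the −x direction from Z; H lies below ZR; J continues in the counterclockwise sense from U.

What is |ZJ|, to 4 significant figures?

70.35

Z is at the origin; Z and R share the same y with |ZR| = 41.7 and R on the −x side, so R = (-41.70, 0.000). Since A1 is tangent to ZR there, HR ⟂ ZR, so H = R + (0, -13.7) = (-41.70, -13.70). On A1, R sits at bearing 90° from H; a 78° counterclockwise sweep puts U at bearing 168°, so U = H + 13.7·(cos 168°, sin 168°) = (-55.10, -10.85). Tangency of A1 to UJ means the radius HU is perpendicular to UJ, so UJ runs along (−sin 168°, cos 168°); with |UJ| = 25.7, J = (-60.44, -35.99). Then |ZJ| = |J − Z| = 70.35.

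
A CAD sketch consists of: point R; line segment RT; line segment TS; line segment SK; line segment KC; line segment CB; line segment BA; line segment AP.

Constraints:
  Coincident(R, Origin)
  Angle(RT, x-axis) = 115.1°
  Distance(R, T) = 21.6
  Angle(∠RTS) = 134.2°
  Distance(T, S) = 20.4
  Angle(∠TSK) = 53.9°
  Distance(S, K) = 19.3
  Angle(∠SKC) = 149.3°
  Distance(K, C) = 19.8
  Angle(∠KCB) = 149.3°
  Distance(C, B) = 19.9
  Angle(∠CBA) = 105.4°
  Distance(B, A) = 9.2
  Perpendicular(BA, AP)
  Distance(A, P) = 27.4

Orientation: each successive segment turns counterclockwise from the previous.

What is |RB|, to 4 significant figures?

14.83

∠SKC = 149.3° gives KC at -42.30° from the x-axis; with |KC| = 19.8, C = (-8.152, -5.547). ∠KCB = 149.3° gives CB at -11.60° from the x-axis; with |CB| = 19.9, B = (11.34, -9.548). Then |RB| = |B − R| = 14.83.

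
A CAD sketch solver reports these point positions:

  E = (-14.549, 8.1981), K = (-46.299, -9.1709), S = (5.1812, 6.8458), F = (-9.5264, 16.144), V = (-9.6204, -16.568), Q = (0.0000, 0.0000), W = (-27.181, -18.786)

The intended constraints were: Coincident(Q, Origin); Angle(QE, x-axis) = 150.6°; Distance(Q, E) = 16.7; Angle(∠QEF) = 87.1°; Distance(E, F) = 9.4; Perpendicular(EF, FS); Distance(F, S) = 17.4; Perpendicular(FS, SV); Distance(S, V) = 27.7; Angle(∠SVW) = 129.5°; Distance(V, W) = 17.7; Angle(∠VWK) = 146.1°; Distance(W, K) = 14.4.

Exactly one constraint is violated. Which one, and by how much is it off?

Distance(W, K) = 14.4 — off by 7.00.

Q = (0.00, 0.00) ✓; QE at 150.6° ✓; |QE| = 16.70 ✓; ∠QEF = 87.10° ✓; |EF| = 9.400 ✓; ∠(EF, FS) = 90.00° ✓; |FS| = 17.40 ✓; ∠(FS, SV) = 90.00° ✓; |SV| = 27.70 ✓; ∠SVW = 129.5° ✓; |VW| = 17.70 ✓; ∠VWK = 146.1° ✓; |WK| = 21.40 ✗.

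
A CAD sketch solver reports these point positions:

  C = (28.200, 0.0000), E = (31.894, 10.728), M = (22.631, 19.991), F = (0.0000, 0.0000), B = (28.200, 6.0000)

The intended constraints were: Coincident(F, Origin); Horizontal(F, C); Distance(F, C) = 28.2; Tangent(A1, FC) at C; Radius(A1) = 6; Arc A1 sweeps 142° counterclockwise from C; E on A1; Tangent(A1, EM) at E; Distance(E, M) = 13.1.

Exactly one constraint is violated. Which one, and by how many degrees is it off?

Tangent(A1, EM) at E — off by 7.00°.

F = (0.00, 0.00) ✓; F.y = 0.00, C.y = 0.00 ✓; |FC| = 28.20 ✓; ∠(BC, CF) = 90.00° ✓; |BC| = 6.000 ✓; bearing(B→E) − bearing(B→C) = 142.0° ✓; |BE| = 6.000 ✓; ∠(BE, EM) = 97.00° ✗; |EM| = 13.10 ✓.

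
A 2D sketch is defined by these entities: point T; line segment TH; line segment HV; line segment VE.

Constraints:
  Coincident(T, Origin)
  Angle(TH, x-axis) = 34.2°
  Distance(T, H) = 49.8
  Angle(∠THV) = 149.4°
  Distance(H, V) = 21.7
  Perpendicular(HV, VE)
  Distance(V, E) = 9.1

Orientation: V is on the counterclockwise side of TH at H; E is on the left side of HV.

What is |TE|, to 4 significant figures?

66.58

∠THV = 149.4°, so HV runs at 34.2° + (180° − 149.4°) = 64.80° from the x-axis; with |HV| = 21.7, V = H + 21.7·(cos 64.80°, sin 64.80°) = (50.43, 47.63). HV ⟂ VE; with |VE| = 9.1 on the left of HV, E = V + 9.1·(-0.9048, 0.4258) = (42.19, 51.50). Then |TE| = |E − T| = 66.58.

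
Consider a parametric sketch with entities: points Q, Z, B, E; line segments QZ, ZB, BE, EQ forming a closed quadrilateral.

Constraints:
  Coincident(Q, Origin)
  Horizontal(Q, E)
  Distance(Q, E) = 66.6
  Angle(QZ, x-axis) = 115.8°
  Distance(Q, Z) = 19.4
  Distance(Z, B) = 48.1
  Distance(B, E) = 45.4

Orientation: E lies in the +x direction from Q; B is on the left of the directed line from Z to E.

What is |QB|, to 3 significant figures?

50.1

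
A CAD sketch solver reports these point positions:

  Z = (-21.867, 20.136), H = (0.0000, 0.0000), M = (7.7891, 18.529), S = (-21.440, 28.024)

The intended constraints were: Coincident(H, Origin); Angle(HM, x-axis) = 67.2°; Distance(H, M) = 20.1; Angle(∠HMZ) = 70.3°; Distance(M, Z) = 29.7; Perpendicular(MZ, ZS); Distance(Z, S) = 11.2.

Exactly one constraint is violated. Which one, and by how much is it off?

Distance(Z, S) = 11.2 — off by 3.30.

H = (0.00, 0.00) ✓; HM at 67.20° ✓; |HM| = 20.10 ✓; ∠HMZ = 70.30° ✓; |MZ| = 29.70 ✓; ∠(MZ, ZS) = 90.00° ✓; |ZS| = 7.900 ✗.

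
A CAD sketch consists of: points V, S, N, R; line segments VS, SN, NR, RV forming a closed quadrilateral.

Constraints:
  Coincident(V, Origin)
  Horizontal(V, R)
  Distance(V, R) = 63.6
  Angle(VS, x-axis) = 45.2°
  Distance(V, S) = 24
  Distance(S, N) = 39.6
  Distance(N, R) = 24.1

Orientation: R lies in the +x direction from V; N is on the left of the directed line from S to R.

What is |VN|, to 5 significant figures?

60.568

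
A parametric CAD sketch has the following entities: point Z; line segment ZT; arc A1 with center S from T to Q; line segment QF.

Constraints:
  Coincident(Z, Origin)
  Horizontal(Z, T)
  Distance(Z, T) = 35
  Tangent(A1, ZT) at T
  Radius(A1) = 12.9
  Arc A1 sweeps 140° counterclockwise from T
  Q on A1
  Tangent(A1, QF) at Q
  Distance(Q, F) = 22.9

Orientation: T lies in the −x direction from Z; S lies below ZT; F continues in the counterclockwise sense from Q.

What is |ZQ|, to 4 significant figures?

48.92

Z is at the origin; Z and T share the same y with |ZT| = 35.0 and T on the −x side, so T = (-35.00, 0.000). Since A1 is tangent to ZT there, ST ⟂ ZT, so S = T + (0, -12.9) = (-35.00, -12.90). On A1, T sits at bearing 90° from S; a 140° counterclockwise sweep puts Q at bearing 230°, so Q = S + 12.9·(cos 230°, sin 230°) = (-43.29, -22.78). Then |ZQ| = |Q − Z| = 48.92.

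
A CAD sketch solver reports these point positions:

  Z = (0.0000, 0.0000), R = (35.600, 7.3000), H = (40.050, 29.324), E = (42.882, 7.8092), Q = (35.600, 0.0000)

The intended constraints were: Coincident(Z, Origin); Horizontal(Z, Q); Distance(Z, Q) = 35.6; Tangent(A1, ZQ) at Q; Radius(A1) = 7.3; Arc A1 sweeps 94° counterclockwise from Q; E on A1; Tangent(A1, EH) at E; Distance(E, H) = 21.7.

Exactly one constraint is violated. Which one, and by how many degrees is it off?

Tangent(A1, EH) at E — off by 3.50°.

Z = (0.00, 0.00) ✓; Z.y = 0.00, Q.y = 0.00 ✓; |ZQ| = 35.60 ✓; ∠(RQ, QZ) = 90.00° ✓; |RQ| = 7.300 ✓; bearing(R→E) − bearing(R→Q) = 94.00° ✓; |RE| = 7.300 ✓; ∠(RE, EH) = 86.50° ✗; |EH| = 21.70 ✓.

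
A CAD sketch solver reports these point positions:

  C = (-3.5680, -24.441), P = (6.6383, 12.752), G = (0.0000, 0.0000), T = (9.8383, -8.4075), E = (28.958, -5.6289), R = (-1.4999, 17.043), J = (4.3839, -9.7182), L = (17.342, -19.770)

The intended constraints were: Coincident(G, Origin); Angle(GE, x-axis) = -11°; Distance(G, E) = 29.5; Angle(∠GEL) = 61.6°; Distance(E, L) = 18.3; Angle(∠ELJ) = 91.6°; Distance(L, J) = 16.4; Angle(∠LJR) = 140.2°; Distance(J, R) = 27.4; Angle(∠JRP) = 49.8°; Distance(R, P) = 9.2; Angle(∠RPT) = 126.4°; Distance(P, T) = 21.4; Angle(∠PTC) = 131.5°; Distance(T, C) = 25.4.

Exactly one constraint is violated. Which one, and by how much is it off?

Distance(T, C) = 25.4 — off by 4.50.

G = (0.00, 0.00) ✓; GE at -11.00° ✓; |GE| = 29.50 ✓; ∠GEL = 61.60° ✓; |EL| = 18.30 ✓; ∠ELJ = 91.60° ✓; |LJ| = 16.40 ✓; ∠LJR = 140.2° ✓; |JR| = 27.40 ✓; ∠JRP = 49.80° ✓; |RP| = 9.200 ✓; ∠RPT = 126.4° ✓; |PT| = 21.40 ✓; ∠PTC = 131.5° ✓; |TC| = 20.90 ✗.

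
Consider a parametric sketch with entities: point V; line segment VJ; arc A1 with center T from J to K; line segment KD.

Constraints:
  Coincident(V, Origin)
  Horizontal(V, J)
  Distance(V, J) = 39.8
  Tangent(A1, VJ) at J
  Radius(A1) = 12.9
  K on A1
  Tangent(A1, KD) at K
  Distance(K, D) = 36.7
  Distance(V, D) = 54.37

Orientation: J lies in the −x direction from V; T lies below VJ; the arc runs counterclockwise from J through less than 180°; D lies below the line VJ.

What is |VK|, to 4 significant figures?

53.82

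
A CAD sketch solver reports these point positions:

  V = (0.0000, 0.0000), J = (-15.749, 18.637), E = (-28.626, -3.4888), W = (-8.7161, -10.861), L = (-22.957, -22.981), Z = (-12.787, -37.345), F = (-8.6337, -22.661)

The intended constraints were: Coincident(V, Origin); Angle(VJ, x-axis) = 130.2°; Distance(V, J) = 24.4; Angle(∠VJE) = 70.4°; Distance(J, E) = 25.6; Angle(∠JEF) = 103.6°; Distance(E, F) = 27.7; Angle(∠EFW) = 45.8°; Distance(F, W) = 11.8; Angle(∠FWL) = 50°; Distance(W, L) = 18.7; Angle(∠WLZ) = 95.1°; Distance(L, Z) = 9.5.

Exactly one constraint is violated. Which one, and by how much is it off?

Distance(L, Z) = 9.5 — off by 8.10.

V = (0.00, 0.00) ✓; VJ at 130.2° ✓; |VJ| = 24.40 ✓; ∠VJE = 70.40° ✓; |JE| = 25.60 ✓; ∠JEF = 103.6° ✓; |EF| = 27.70 ✓; ∠EFW = 45.80° ✓; |FW| = 11.80 ✓; ∠FWL = 50.00° ✓; |WL| = 18.70 ✓; ∠WLZ = 95.10° ✓; |LZ| = 17.60 ✗.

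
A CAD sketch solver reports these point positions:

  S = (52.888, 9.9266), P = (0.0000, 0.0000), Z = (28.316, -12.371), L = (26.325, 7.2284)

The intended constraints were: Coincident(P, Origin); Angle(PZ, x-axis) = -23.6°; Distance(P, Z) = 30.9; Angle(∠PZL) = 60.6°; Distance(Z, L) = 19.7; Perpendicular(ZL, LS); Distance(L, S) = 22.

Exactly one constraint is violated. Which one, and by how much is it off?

Distance(L, S) = 22 — off by 4.70.

P = (0.00, 0.00) ✓; PZ at -23.60° ✓; |PZ| = 30.90 ✓; ∠PZL = 60.60° ✓; |ZL| = 19.70 ✓; ∠(ZL, LS) = 90.00° ✓; |LS| = 26.70 ✗.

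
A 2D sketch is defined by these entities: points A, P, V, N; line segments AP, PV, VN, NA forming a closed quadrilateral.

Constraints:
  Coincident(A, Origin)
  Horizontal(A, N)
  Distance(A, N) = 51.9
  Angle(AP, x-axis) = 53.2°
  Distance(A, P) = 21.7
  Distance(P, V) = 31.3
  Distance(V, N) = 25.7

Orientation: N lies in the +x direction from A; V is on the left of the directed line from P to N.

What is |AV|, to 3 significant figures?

49.8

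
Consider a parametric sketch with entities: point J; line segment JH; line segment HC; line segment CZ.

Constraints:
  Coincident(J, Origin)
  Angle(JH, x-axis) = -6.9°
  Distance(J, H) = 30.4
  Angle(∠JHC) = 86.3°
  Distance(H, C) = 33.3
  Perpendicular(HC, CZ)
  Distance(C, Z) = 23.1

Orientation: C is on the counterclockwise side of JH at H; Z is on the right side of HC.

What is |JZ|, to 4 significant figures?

61.95

J is at the origin; JH runs at -6.9° with length 30.4, so H = 30.4·(cos -6.9°, sin -6.9°) = (30.18, -3.652). ∠JHC = 86.3°, so HC runs at -6.9° + (180° − 86.3°) = 86.80° from the x-axis; with |HC| = 33.3, C = H + 33.3·(cos 86.80°, sin 86.80°) = (32.04, 29.60). The perpendicularity gives CZ at right angles to HC; with |CZ| = 23.1 on the right of HC, Z = C + 23.1·(0.9984, -0.05582) = (55.10, 28.31). Then |JZ| = |Z − J| = 61.95.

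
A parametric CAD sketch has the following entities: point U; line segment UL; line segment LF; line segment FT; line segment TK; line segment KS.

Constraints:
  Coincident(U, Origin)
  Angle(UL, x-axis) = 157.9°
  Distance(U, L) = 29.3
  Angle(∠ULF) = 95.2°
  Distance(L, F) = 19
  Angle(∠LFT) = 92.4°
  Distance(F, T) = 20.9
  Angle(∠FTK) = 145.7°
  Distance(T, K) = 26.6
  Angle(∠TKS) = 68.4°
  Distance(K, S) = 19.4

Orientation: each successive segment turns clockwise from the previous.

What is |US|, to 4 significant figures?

3.333

U is at the origin; UL runs at 157.9° with length 29.3, so L = (-27.15, 11.02). ∠ULF = 95.2° gives LF at 73.10° from the x-axis; with |LF| = 19.0, F = (-21.62, 29.20). ∠LFT = 92.4° gives FT at -14.50° from the x-axis; with |FT| = 20.9, T = (-1.390, 23.97). ∠FTK = 145.7° gives TK at -48.80° from the x-axis; with |TK| = 26.6, K = (16.13, 3.956). ∠TKS = 68.4° gives KS at -160.4° from the x-axis; with |KS| = 19.4, S = (-2.144, -2.552). Then |US| = |S − U| = 3.333.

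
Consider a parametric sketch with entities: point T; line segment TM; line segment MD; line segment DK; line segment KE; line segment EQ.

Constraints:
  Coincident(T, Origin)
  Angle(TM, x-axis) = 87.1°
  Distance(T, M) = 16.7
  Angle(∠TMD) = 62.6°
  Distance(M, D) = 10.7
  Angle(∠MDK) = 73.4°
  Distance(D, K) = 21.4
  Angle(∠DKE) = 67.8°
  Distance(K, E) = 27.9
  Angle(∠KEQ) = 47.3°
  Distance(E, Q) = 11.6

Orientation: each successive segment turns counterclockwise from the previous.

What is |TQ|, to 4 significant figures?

19.01

T is at the origin; TM runs at 87.1° with length 16.7, so M = (0.8449, 16.68). ∠TMD = 62.6° gives MD at -155.5° from the x-axis; with |MD| = 10.7, D = (-8.892, 12.24). ∠MDK = 73.4° gives DK at -48.90° from the x-axis; with |DK| = 21.4, K = (5.176, -3.885). ∠DKE = 67.8° gives KE at 63.30° from the x-axis; with |KE| = 27.9, E = (17.71, 21.04). ∠KEQ = 47.3° gives EQ at -164.0° from the x-axis; with |EQ| = 11.6, Q = (6.562, 17.84). Then |TQ| = |Q − T| = 19.01.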